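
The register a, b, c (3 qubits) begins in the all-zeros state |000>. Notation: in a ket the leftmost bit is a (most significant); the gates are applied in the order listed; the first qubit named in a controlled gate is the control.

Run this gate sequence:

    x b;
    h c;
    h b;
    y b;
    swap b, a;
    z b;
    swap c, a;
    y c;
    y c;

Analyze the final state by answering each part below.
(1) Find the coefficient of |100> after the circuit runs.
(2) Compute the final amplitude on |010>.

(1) |100> carries amplitude I/2 in the final state.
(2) |010> carries amplitude 0 in the final state.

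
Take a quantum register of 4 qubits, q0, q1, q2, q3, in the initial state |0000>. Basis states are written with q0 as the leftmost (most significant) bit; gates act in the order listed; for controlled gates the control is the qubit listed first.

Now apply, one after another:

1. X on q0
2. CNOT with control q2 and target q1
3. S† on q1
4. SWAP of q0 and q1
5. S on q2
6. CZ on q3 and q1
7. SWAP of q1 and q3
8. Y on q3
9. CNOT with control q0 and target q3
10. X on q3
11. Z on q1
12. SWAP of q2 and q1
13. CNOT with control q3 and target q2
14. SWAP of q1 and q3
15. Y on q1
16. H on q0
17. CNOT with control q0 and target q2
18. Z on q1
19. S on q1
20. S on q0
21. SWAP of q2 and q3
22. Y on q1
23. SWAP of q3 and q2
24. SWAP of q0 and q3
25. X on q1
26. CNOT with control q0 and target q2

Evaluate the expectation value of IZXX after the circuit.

In the final state, IZXX has expectation 0.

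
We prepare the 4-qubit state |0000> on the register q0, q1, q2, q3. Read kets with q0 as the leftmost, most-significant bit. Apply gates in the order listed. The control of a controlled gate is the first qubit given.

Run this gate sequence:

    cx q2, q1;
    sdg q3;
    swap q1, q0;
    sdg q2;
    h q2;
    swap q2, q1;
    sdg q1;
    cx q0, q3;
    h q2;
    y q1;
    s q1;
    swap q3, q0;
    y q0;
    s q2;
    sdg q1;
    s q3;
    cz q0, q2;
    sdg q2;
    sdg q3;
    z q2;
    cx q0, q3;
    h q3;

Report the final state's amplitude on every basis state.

After the circuit, the state carries amplitude 0 on |0000>, 0 on |0001>, 0 on |0010>, 0 on |0011>, 0 on |0100>, 0 on |0101>, 0 on |0110>, 0 on |0111>, -sqrt(2)*I/4 on |1000>, sqrt(2)*I/4 on |1001>, -sqrt(2)*I/4 on |1010>, sqrt(2)*I/4 on |1011>, -sqrt(2)/4 on |1100>, sqrt(2)/4 on |1101>, -sqrt(2)/4 on |1110>, sqrt(2)/4 on |1111>.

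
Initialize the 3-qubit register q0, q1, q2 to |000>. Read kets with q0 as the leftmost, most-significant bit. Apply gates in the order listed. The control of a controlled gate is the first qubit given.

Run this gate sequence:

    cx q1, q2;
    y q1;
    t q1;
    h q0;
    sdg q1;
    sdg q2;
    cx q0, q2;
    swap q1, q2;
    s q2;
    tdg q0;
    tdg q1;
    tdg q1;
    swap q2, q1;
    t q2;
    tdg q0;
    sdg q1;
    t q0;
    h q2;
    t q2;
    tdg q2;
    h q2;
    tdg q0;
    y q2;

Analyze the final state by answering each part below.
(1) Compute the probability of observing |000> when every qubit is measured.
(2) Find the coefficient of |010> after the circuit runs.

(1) The probability of measuring |000> is 0. Key observation: the block from step 17 through step 22 cancels to the identity and can be dropped.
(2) The final state's coefficient on |010> equals 0.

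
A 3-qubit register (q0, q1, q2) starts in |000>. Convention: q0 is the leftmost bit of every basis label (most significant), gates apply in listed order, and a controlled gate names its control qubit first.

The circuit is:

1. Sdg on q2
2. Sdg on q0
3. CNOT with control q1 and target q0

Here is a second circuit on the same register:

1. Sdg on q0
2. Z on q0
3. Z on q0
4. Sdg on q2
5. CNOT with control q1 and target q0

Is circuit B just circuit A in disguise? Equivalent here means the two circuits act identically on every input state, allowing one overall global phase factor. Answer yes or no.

Yes — the two circuits implement the same unitary up to a global phase.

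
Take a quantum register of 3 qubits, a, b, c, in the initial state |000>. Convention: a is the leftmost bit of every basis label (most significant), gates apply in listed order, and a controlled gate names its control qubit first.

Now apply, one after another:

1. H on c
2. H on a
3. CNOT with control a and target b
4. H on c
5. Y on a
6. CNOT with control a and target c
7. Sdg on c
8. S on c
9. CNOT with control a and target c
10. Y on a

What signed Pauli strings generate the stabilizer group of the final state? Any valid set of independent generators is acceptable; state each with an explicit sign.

The final state is stabilized by the group generated by +XXI, +ZZI, +IIZ; other independent generating sets are equally valid. Key observation: gates 5-10 undo each other exactly, leaving only the rest of the circuit to track.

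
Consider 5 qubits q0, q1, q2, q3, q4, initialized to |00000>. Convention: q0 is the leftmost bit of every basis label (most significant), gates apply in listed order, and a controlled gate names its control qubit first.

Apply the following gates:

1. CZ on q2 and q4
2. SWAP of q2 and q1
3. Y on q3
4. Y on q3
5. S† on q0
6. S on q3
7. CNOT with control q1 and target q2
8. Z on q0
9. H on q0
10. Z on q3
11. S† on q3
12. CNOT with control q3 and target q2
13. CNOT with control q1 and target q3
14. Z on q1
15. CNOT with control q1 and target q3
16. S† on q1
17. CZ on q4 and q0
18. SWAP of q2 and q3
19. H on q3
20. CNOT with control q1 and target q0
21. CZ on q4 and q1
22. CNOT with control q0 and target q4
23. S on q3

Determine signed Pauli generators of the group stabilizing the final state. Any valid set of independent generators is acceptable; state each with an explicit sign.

The stabilizer group can be generated by +XIIIX, +IIIYI, +ZIIIZ, +IZIII, +IIZII, among other valid generating sets.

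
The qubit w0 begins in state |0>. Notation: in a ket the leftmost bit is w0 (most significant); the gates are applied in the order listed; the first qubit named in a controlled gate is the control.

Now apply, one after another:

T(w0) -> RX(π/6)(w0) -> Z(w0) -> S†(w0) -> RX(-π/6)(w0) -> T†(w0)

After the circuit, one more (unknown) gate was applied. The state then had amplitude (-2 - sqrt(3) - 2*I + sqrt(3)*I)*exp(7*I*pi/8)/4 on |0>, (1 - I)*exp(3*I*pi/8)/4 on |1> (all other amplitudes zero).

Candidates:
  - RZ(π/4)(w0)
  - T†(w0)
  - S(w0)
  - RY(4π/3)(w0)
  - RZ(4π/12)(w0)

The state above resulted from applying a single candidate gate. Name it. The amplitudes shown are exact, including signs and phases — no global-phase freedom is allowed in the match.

The applied gate was RZ(π/4)(w0).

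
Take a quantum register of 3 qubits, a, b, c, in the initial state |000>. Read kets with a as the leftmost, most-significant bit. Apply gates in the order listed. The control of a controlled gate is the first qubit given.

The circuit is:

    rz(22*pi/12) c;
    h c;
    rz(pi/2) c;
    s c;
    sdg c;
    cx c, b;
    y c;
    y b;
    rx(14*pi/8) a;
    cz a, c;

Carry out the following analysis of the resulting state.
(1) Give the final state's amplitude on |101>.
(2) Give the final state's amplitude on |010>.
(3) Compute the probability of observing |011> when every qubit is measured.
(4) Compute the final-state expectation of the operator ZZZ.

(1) |101> carries amplitude 0 in the final state. Key observation: the block from step 4 through step 5 cancels to the identity and can be dropped.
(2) The amplitude on |010> is 0.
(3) A full measurement returns |011> with probability sqrt(2)/8 + 1/4.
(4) The expectation value of ZZZ is sqrt(2)/2.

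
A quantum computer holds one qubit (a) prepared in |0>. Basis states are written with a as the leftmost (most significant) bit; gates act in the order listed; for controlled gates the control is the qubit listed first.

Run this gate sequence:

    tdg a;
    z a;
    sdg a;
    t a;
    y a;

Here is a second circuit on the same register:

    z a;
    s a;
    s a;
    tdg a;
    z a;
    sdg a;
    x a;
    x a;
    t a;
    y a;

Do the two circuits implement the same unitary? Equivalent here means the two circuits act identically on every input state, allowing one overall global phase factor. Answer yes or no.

Yes, they are equivalent — the unitaries differ by at most a global phase.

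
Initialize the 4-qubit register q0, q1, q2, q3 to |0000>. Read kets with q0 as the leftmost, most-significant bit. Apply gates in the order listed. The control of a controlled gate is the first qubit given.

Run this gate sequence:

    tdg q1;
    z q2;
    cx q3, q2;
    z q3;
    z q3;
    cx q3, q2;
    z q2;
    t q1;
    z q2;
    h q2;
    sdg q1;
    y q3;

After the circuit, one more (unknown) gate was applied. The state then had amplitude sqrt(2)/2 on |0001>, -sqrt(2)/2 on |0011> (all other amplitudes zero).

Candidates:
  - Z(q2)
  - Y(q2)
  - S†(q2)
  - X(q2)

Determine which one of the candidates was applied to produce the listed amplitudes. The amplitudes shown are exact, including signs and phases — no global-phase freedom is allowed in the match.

It was Y(q2) that produced the state shown. Key observation: gates 1-8 undo each other exactly, leaving only the rest of the circuit to track.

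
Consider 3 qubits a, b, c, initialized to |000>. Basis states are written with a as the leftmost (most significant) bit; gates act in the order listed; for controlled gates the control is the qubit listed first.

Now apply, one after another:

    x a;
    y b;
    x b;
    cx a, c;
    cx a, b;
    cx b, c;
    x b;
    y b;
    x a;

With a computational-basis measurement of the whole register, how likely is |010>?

The probability of measuring |010> is 1.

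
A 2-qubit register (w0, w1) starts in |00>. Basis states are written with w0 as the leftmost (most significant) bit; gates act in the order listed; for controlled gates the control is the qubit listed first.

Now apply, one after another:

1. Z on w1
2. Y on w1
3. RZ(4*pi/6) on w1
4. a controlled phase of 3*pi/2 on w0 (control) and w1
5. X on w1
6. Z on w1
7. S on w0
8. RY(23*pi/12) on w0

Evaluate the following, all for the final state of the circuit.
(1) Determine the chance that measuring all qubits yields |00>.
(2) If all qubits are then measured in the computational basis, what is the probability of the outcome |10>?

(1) Outcome |00> occurs with probability sqrt(2)/8 + sqrt(6)/8 + 1/2.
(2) The probability of measuring |10> is -sqrt(6)/8 - sqrt(2)/8 + 1/2.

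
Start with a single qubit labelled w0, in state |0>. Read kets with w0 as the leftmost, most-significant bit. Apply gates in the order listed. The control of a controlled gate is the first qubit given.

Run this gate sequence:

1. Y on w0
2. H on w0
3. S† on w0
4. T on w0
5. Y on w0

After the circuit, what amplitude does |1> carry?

|1> carries amplitude -sqrt(2)/2 in the final state.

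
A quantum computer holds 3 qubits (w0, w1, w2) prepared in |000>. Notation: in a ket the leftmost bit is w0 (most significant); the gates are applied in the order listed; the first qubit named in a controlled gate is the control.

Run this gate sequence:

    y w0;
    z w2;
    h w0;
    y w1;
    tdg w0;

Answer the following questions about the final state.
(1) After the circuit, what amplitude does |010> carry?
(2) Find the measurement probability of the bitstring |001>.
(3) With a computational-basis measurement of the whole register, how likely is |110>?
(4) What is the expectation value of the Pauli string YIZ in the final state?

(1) |010> carries amplitude -sqrt(2)/2 in the final state.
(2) A full measurement returns |001> with probability 0.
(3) The probability of measuring |110> is 1/2.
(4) The expectation value of YIZ is sqrt(2)/2.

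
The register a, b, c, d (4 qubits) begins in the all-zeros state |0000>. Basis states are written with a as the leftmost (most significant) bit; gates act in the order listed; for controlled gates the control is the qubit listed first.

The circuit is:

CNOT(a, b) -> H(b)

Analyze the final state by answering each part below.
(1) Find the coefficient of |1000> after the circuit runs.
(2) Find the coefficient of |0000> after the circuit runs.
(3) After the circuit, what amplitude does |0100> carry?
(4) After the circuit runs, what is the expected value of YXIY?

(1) The final state's coefficient on |1000> equals 0.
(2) The amplitude on |0000> is sqrt(2)/2.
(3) The final state's coefficient on |0100> equals sqrt(2)/2.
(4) The observable YXIY averages to 0.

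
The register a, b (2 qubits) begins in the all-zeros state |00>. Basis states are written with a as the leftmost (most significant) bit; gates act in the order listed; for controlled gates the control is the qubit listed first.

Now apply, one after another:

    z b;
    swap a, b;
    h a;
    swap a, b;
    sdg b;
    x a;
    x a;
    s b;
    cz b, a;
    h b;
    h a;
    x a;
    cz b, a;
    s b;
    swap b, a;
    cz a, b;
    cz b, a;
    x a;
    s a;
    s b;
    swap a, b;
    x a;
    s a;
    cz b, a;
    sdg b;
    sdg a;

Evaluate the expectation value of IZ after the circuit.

The expectation value of IZ is -1.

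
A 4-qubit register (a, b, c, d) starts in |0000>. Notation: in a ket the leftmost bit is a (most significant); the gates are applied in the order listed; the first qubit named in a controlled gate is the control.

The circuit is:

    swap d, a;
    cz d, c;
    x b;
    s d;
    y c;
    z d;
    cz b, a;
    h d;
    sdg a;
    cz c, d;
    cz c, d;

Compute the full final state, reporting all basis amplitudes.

The final amplitudes are sqrt(2)*I/2 on |0110>, sqrt(2)*I/2 on |0111>, and 0 on every other basis state. Key observation: steps 10-11 multiply out to the identity, so the circuit reduces to the remaining gates.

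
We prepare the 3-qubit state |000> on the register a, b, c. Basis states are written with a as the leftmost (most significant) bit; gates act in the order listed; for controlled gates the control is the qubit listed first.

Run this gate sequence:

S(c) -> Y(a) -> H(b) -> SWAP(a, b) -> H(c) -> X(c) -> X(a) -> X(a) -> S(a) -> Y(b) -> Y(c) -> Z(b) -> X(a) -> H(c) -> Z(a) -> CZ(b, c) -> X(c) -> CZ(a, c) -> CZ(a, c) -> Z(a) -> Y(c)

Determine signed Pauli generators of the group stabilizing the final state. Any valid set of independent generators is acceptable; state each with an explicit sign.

The final state is stabilized by the group generated by -YII, +IZI, -IIZ; other independent generating sets are equally valid.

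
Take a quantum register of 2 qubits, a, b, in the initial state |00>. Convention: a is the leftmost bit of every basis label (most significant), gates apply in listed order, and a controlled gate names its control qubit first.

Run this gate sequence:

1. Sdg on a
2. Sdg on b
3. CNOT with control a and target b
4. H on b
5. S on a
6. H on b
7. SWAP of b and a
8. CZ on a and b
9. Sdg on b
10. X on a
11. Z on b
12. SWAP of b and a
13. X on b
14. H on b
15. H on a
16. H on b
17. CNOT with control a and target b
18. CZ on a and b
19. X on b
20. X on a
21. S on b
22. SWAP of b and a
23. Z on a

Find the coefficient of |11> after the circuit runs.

The amplitude on |11> is -sqrt(2)*I/2.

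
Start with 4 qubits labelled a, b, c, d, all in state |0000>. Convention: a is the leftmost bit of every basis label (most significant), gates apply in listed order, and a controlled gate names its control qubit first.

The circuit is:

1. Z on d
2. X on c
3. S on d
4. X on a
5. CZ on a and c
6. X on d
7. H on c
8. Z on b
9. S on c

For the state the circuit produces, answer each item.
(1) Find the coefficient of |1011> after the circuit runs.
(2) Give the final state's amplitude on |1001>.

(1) |1011> carries amplitude sqrt(2)*I/2 in the final state.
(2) |1001> carries amplitude -sqrt(2)/2 in the final state.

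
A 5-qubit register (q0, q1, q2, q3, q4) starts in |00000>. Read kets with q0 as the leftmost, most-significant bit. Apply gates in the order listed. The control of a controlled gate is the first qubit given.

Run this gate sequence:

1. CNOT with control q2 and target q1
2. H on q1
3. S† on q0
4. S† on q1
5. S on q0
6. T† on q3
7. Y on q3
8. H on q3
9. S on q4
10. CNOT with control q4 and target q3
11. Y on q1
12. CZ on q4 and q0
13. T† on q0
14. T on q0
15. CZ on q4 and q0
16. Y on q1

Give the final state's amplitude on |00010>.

The final state's coefficient on |00010> equals -I/2.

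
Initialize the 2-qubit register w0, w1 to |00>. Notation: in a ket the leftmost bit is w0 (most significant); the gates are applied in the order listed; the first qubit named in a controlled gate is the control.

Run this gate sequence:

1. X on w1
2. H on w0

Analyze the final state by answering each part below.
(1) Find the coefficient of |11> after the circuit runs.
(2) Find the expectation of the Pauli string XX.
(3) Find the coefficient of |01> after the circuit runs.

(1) The final state's coefficient on |11> equals sqrt(2)/2.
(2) In the final state, XX has expectation 0.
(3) The final state's coefficient on |01> equals sqrt(2)/2.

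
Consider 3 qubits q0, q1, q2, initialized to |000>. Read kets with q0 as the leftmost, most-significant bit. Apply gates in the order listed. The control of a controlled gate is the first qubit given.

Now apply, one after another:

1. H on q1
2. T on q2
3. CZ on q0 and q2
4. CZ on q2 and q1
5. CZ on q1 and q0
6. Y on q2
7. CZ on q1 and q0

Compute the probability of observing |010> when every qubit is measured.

The probability of measuring |010> is 0.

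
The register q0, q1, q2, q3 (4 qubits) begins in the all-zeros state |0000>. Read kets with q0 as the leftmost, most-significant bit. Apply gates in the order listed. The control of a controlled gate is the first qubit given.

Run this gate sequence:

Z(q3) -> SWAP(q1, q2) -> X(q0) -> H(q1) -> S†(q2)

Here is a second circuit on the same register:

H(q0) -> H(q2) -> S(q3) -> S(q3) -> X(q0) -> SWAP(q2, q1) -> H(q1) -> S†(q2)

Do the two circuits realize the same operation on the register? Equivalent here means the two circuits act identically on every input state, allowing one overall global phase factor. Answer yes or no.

No: there is an input state on which the two circuits produce genuinely different outputs (not merely differing by a phase).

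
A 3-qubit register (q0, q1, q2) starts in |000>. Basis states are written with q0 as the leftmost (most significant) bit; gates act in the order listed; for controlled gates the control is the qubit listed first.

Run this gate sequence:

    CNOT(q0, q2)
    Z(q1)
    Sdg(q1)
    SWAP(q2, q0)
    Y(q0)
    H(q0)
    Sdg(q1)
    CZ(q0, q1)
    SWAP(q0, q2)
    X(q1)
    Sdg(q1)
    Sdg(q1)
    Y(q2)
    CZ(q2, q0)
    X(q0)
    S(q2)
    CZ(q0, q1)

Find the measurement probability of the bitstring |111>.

The probability of measuring |111> is 1/2.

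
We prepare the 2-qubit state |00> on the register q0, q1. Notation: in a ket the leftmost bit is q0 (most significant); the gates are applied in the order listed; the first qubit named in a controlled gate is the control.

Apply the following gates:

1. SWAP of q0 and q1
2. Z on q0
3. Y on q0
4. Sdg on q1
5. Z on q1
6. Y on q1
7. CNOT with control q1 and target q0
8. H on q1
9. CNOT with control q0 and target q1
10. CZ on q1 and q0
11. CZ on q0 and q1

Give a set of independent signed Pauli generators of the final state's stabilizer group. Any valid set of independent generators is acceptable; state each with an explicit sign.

The stabilizer group can be generated by -IX, +ZI, among other valid generating sets.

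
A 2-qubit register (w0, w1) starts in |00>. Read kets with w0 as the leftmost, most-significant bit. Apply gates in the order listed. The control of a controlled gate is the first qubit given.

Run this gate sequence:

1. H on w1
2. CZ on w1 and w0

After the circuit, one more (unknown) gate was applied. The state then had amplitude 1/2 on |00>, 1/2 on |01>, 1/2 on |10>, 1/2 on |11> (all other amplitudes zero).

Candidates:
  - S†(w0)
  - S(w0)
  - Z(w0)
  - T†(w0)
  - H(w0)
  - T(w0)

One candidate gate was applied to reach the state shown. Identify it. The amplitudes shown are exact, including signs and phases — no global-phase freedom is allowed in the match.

The applied gate was H(w0).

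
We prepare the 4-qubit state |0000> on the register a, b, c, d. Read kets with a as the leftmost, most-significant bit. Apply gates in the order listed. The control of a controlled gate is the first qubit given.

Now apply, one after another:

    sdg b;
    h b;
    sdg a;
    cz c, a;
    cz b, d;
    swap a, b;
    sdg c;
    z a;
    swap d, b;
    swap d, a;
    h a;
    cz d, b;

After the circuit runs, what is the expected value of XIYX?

The expectation value of XIYX is 0.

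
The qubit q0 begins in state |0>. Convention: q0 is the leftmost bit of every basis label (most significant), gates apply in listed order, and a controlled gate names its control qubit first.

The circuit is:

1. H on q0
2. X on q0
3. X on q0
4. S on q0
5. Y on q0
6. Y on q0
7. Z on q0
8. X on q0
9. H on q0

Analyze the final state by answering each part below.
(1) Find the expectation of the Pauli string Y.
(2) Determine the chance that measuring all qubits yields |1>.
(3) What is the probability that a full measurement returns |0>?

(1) The observable Y averages to -1.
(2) Outcome |1> occurs with probability 1/2.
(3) The probability of measuring |0> is 1/2.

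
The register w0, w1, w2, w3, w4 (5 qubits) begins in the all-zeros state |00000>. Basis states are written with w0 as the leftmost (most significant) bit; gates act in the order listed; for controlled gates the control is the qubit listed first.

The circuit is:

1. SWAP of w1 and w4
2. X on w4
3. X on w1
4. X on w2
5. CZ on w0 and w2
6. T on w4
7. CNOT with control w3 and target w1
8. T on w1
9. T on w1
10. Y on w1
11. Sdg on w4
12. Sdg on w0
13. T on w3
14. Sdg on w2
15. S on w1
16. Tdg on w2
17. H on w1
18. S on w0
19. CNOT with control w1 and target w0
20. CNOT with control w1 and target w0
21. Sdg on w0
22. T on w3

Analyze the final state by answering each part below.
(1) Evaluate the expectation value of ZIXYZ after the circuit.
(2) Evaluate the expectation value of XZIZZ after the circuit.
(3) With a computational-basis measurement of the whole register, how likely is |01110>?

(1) In the final state, ZIXYZ has expectation 0.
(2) In the final state, XZIZZ has expectation 0.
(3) The probability of measuring |01110> is 0.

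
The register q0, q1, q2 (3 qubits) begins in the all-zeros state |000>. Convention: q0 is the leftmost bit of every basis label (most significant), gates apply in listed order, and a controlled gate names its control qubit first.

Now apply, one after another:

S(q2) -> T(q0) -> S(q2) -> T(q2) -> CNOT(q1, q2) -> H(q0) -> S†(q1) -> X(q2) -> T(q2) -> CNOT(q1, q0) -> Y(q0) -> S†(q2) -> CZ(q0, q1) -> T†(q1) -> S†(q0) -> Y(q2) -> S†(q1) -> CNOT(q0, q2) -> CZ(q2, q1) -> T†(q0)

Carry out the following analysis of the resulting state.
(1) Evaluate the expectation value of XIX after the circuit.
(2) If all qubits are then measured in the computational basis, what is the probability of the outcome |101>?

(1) In the final state, XIX has expectation sqrt(2)/2.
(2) Outcome |101> occurs with probability 1/2.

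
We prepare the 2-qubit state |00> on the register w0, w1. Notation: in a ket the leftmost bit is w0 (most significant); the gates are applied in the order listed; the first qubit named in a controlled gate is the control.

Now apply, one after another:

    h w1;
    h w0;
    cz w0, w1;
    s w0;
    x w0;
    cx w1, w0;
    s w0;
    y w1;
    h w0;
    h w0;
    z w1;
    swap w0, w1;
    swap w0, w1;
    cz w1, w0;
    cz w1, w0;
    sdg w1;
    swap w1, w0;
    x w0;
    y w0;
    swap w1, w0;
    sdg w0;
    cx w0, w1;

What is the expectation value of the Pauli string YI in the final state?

In the final state, YI has expectation 1. Key observation: steps 9-10 multiply out to the identity, so the circuit reduces to the remaining gates.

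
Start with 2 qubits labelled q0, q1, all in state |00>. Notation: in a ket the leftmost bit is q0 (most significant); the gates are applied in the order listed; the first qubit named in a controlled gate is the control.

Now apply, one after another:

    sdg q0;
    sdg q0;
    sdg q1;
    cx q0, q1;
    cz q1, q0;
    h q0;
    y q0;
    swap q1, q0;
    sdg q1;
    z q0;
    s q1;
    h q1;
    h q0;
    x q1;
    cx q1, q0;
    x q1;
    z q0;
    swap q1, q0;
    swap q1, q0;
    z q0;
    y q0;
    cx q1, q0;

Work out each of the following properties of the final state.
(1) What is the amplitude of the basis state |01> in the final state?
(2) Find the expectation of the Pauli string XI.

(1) The final state's coefficient on |01> equals sqrt(2)/2.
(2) The observable XI averages to -1.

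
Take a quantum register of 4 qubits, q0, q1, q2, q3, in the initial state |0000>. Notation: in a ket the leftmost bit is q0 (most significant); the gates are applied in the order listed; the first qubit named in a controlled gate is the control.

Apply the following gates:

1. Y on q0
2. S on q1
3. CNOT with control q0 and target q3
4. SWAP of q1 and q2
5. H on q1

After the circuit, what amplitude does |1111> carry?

|1111> carries amplitude 0 in the final state.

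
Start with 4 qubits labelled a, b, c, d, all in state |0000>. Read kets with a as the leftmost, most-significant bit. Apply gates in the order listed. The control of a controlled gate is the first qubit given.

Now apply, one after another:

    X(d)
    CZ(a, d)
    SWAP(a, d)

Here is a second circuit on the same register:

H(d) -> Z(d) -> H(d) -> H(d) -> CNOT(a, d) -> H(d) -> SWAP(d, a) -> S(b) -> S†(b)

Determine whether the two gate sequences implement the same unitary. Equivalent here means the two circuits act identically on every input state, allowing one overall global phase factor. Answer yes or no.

Yes, they are equivalent — the unitaries differ by at most a global phase.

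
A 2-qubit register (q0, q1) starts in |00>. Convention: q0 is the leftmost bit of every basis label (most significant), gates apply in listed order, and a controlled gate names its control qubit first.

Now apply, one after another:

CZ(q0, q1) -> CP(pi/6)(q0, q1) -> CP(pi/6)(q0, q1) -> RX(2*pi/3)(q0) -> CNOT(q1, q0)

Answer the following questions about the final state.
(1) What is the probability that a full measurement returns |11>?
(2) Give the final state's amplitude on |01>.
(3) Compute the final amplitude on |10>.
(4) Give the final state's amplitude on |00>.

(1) A full measurement returns |11> with probability 0.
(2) |01> carries amplitude 0 in the final state.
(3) The amplitude on |10> is -sqrt(3)*I/2.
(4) The final state's coefficient on |00> equals 1/2.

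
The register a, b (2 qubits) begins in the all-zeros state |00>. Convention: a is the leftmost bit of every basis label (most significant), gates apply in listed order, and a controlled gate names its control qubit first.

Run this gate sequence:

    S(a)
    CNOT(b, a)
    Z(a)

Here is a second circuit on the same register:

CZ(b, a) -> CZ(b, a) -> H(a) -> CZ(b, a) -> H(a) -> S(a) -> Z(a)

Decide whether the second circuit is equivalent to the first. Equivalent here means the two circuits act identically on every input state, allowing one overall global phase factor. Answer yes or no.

No — the two circuits implement different unitaries, even allowing a global phase.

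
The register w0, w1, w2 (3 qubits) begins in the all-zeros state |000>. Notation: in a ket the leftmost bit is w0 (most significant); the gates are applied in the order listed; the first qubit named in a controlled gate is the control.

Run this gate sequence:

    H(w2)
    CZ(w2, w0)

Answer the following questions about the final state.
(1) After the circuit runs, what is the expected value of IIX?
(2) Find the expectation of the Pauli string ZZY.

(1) The expectation value of IIX is 1.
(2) The expectation value of ZZY is 0.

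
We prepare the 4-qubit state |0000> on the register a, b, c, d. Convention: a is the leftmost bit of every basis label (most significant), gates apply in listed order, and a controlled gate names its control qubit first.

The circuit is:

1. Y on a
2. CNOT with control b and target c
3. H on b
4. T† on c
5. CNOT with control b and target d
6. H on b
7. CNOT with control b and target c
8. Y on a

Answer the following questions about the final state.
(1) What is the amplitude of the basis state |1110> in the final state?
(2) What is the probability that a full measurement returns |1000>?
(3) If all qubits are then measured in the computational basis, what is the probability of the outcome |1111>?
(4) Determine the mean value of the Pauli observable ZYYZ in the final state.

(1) The amplitude on |1110> is 0.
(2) A full measurement returns |1000> with probability 0.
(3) Outcome |1111> occurs with probability 0.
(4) The expectation value of ZYYZ is -1.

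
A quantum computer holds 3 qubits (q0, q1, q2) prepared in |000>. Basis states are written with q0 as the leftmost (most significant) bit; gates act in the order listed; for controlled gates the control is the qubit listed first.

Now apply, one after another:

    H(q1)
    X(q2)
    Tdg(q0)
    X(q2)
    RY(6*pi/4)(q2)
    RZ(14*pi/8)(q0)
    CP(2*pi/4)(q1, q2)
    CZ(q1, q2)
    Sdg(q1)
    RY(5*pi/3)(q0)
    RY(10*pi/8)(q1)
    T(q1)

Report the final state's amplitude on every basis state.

The resulting statevector has amplitude sqrt(3)*(sqrt(2 - sqrt(2)) - I*sqrt(sqrt(2) + 2))*exp(I*pi/8)/8 on |000>, sqrt(3)*(-sqrt(2 - sqrt(2)) + sqrt(sqrt(2) + 2))*exp(I*pi/8)/8 on |001>, sqrt(3)*(-sqrt(sqrt(2) + 2) - I*sqrt(2 - sqrt(2)))*exp(3*I*pi/8)/8 on |010>, sqrt(3)*(sqrt(2 - sqrt(2)) + sqrt(sqrt(2) + 2))*exp(3*I*pi/8)/8 on |011>, (-sqrt(2 - sqrt(2)) + I*sqrt(sqrt(2) + 2))*exp(I*pi/8)/8 on |100>, (-sqrt(sqrt(2) + 2) + sqrt(2 - sqrt(2)))*exp(I*pi/8)/8 on |101>, (sqrt(sqrt(2) + 2) + I*sqrt(2 - sqrt(2)))*exp(3*I*pi/8)/8 on |110>, (-sqrt(sqrt(2) + 2) - sqrt(2 - sqrt(2)))*exp(3*I*pi/8)/8 on |111>.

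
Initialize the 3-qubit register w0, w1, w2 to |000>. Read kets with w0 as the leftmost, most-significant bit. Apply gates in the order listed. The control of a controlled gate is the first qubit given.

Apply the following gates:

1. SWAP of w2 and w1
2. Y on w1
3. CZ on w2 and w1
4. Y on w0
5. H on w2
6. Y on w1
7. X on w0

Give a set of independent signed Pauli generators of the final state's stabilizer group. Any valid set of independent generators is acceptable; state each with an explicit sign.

The stabilizer group can be generated by +IIX, +ZII, +IZI, among other valid generating sets.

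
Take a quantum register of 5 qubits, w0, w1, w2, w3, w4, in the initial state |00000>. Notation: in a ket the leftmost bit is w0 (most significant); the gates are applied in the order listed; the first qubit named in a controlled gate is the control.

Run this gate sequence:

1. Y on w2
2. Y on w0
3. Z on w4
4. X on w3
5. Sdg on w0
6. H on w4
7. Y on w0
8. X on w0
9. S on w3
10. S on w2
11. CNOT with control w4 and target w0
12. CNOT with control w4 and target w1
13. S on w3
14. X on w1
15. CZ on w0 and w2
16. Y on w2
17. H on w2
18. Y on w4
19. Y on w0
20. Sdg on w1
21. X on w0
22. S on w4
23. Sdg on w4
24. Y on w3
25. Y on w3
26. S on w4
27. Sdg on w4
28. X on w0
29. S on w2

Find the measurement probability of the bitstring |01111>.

A full measurement returns |01111> with probability 1/4. Key observation: gates 21-28 undo each other exactly, leaving only the rest of the circuit to track.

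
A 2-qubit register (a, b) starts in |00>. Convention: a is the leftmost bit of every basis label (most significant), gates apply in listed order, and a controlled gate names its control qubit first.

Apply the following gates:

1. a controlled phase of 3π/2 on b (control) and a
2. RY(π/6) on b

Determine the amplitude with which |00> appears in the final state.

The final state's coefficient on |00> equals sqrt(2)/4 + sqrt(6)/4.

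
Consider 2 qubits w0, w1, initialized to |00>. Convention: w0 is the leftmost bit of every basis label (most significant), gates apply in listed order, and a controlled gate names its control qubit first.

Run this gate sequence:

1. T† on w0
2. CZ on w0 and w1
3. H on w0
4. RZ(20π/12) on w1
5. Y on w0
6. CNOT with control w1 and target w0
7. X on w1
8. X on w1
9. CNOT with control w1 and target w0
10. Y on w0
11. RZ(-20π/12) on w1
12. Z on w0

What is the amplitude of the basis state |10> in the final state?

The amplitude on |10> is -sqrt(2)/2.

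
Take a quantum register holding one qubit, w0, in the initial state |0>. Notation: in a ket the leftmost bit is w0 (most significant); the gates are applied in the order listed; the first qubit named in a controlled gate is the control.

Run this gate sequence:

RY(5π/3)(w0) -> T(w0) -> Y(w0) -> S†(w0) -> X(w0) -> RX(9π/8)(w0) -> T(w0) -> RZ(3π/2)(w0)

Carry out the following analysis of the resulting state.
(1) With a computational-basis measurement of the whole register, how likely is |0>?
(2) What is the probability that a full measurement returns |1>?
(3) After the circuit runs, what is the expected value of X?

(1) A full measurement returns |0> with probability -sqrt(sqrt(2) + 2)/8 - sqrt(12 - 6*sqrt(2))/16 + 1/2.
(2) Outcome |1> occurs with probability sqrt(12 - 6*sqrt(2))/16 + sqrt(sqrt(2) + 2)/8 + 1/2.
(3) The expectation value of X is -sqrt(3)/4 - sqrt(3*sqrt(2) + 6)/8 + sqrt(4 - 2*sqrt(2))/8.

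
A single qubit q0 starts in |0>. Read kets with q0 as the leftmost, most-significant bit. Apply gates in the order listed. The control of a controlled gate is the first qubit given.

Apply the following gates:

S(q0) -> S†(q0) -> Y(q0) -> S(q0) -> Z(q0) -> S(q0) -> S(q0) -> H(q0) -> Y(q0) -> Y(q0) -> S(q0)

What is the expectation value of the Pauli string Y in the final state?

The expectation value of Y is -1.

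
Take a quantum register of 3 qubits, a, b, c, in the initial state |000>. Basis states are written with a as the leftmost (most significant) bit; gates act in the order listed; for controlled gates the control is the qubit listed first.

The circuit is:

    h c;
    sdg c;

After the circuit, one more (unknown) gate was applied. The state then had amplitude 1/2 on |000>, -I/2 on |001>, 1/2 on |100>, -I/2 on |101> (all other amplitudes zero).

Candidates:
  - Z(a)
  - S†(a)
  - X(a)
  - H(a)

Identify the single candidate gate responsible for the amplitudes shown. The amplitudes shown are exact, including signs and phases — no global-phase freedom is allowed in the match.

It was H(a) that produced the state shown.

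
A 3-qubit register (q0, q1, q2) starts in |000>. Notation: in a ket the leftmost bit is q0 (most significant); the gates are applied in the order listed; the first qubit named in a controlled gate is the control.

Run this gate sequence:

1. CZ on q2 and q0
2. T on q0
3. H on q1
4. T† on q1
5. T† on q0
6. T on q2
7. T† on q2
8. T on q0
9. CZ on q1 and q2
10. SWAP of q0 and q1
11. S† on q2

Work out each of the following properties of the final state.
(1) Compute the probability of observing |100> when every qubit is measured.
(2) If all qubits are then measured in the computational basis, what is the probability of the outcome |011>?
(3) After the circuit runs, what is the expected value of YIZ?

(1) A full measurement returns |100> with probability 1/2. Key observation: the block from step 5 through step 8 cancels to the identity and can be dropped.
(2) The probability of measuring |011> is 0.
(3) The expectation value of YIZ is -sqrt(2)/2.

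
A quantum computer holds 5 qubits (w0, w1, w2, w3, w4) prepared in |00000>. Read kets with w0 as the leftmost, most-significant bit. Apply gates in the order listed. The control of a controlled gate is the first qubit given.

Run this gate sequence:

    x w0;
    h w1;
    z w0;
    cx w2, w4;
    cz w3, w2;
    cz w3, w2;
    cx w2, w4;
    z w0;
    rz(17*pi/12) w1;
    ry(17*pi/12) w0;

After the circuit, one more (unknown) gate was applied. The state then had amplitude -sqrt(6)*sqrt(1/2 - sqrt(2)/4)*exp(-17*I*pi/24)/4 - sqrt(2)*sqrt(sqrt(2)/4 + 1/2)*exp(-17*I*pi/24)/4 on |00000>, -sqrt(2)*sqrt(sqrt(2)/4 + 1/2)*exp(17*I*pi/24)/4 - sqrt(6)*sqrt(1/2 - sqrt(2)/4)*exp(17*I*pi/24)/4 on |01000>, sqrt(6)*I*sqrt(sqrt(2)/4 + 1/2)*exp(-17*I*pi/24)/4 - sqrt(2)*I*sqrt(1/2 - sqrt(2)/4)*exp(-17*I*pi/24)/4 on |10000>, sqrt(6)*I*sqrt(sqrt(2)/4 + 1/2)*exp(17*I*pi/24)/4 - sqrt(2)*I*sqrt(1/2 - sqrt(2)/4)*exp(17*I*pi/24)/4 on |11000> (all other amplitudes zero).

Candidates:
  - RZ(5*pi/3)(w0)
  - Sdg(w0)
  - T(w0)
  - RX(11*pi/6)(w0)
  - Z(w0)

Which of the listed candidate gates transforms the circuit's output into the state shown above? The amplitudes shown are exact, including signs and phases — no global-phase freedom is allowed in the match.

The unique candidate consistent with the amplitudes is Sdg(w0). Key observation: gates 3-8 undo each other exactly, leaving only the rest of the circuit to track.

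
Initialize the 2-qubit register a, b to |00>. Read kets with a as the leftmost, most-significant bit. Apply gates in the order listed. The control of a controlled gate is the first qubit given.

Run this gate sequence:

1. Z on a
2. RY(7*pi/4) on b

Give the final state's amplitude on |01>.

The final state's coefficient on |01> equals sqrt(2 - sqrt(2))/2.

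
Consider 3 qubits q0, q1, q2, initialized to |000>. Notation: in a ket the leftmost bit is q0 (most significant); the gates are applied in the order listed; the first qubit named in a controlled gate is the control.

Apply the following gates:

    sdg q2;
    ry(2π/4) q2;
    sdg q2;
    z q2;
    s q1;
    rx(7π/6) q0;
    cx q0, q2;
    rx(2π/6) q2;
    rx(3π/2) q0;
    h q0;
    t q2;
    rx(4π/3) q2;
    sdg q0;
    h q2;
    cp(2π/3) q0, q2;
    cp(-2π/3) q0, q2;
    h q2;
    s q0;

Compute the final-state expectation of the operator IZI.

The expectation value of IZI is 1.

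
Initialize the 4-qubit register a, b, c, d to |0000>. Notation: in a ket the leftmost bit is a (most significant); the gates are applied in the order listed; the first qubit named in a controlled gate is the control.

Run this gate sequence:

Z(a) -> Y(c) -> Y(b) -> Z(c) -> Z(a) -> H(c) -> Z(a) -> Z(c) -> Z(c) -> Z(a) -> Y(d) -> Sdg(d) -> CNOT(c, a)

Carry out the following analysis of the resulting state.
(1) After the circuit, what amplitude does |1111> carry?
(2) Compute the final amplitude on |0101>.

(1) The amplitude on |1111> is -sqrt(2)/2. Key observation: the block from step 7 through step 10 cancels to the identity and can be dropped.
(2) |0101> carries amplitude sqrt(2)/2 in the final state.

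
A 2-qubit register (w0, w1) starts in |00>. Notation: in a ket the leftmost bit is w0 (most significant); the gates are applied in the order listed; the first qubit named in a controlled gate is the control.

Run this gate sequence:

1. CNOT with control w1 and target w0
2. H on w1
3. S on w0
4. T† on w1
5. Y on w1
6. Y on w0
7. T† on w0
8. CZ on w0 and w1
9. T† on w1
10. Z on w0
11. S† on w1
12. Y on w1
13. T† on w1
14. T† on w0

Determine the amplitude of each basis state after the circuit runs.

The resulting statevector has amplitude 0 on |00>, 0 on |01>, -sqrt(2)*exp(I*pi/4)/2 on |10>, sqrt(2)*I/2 on |11>.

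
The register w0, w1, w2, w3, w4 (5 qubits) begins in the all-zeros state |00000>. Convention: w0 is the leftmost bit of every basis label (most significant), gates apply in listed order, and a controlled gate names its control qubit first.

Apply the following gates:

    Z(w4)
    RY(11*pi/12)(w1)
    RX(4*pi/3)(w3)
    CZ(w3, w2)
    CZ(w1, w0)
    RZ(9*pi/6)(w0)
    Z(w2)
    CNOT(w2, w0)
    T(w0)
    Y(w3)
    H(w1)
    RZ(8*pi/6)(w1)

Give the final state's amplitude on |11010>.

The final state's coefficient on |11010> equals 0.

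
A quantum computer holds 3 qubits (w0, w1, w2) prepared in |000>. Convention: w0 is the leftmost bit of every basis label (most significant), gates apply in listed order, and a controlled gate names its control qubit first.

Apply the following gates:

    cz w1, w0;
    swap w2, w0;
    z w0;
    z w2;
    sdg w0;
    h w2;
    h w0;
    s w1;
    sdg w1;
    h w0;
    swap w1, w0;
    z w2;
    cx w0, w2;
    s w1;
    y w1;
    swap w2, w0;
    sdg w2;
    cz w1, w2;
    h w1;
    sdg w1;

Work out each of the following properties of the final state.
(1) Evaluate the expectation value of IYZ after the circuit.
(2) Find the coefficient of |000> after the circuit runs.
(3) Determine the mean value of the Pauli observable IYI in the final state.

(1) The observable IYZ averages to 1.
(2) |000> carries amplitude I/2 in the final state.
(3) The expectation value of IYI is 1.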